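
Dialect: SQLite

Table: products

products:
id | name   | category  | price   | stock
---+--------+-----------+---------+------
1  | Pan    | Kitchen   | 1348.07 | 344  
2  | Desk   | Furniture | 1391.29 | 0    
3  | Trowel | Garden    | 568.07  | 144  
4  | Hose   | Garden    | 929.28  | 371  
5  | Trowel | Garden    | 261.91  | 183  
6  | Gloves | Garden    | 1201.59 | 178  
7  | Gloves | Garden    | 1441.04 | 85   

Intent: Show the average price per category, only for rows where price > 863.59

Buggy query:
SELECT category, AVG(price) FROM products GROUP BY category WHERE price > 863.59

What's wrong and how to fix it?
Bug: Row-level WHERE must come before GROUP BY in the clause order

Fix: Move the WHERE clause before GROUP BY

Corrected query:
SELECT category, AVG(price) FROM products WHERE price > 863.59 GROUP BY category

Result:
category  | AVG(price) 
----------+------------
Furniture | 1391.29    
Garden    | 1190.636667
Kitchen   | 1348.07    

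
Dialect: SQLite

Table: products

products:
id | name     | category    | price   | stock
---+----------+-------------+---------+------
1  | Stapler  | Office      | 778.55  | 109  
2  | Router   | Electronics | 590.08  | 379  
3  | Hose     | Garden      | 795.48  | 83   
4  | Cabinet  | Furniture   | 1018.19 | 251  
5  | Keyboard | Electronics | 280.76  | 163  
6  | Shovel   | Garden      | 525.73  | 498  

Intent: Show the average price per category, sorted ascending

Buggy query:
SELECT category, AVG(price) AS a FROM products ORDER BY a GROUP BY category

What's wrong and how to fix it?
Bug: ORDER BY appears before GROUP BY; SQL clause order requires GROUP BY first

Fix: Move ORDER BY to the end, after GROUP BY

Corrected query:
SELECT category, AVG(price) AS a FROM products GROUP BY category ORDER BY a

Result:
category    | a      
------------+--------
Electronics | 435.42 
Garden      | 660.605
Office      | 778.55 
Furniture   | 1018.19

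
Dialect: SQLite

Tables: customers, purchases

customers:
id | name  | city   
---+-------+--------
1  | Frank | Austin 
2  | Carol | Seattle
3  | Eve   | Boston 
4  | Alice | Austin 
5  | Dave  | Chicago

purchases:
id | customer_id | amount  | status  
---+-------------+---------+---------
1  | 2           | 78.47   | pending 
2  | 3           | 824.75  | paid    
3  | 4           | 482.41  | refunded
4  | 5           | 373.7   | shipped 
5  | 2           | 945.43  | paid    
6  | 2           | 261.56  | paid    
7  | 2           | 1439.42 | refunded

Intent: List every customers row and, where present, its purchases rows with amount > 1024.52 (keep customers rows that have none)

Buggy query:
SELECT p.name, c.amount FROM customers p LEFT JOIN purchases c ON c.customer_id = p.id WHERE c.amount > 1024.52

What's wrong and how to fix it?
Bug: Filtering c.amount in WHERE discards the NULL rows produced by LEFT JOIN, turning it into an inner join

Fix: Move the right-table condition into the ON clause so unmatched parents are kept

Corrected query:
SELECT p.name, c.amount FROM customers p LEFT JOIN purchases c ON c.customer_id = p.id AND c.amount > 1024.52

Result:
name  | amount 
------+--------
Frank | NULL   
Carol | 1439.42
Eve   | NULL   
Alice | NULL   
Dave  | NULL   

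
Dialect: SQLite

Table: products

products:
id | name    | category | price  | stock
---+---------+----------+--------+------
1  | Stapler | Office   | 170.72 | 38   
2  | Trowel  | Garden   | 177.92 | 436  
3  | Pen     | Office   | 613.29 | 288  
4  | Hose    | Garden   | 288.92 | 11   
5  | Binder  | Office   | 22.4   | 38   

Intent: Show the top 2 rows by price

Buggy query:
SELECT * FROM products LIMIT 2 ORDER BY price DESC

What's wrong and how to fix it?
Bug: ORDER BY cannot follow LIMIT; LIMIT is the final clause

Fix: Swap the clauses: ORDER BY first, then LIMIT

Corrected query:
SELECT * FROM products ORDER BY price DESC LIMIT 2

Result:
id | name | category | price  | stock
---+------+----------+--------+------
3  | Pen  | Office   | 613.29 | 288  
4  | Hose | Garden   | 288.92 | 11   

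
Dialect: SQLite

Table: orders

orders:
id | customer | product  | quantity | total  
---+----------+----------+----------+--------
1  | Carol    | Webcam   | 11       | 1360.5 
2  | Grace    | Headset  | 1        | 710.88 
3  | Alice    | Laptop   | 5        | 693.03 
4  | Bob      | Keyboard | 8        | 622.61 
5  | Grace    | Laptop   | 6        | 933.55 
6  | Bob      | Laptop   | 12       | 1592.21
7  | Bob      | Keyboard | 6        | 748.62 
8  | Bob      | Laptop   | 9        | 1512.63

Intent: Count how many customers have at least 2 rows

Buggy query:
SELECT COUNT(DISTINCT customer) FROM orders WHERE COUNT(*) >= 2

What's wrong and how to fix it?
Bug: COUNT(*) cannot appear in WHERE; the per-group count doesn't exist yet

Fix: Group first with HAVING COUNT(*) >= 2, then COUNT the resulting groups

Corrected query:
SELECT COUNT(*) FROM (SELECT customer FROM orders GROUP BY customer HAVING COUNT(*) >= 2)

Result:
COUNT(*)
--------
2       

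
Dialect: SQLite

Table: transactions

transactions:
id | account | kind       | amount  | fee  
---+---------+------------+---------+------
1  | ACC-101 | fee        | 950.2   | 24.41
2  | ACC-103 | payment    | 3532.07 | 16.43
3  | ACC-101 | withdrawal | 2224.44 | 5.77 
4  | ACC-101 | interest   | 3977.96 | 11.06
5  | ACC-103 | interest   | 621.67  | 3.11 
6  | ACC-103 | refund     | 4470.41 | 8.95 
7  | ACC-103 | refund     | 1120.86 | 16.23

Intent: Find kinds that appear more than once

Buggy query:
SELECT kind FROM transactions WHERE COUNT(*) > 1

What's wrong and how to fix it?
Bug: WHERE can't reference COUNT(*); aggregates are computed after WHERE

Fix: Group first, then use HAVING for the count condition

Corrected query:
SELECT kind FROM transactions GROUP BY kind HAVING COUNT(*) > 1

Result:
kind    
--------
interest
refund  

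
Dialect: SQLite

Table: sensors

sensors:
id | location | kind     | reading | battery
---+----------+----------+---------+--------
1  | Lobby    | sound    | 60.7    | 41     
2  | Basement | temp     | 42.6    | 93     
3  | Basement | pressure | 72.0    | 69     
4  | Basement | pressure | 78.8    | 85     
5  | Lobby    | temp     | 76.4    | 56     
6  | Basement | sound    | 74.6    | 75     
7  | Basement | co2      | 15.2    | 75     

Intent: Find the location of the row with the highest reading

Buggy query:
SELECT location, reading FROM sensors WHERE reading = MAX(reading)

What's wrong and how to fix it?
Bug: WHERE is evaluated per row; an aggregate over the whole table isn't defined there

Fix: Use a subquery: WHERE reading = (SELECT MAX(reading) FROM sensors)

Corrected query:
SELECT location, reading FROM sensors WHERE reading = (SELECT MAX(reading) FROM sensors)

Result:
location | reading
---------+--------
Basement | 78.8   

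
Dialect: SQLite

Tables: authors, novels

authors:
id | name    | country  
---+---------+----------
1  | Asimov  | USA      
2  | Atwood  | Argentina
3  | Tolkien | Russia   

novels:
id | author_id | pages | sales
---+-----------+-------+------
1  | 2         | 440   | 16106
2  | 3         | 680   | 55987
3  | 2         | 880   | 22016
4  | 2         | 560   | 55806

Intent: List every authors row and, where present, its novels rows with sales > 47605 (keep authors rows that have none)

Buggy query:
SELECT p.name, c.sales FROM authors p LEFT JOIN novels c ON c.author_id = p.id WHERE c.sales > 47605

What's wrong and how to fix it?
Bug: A WHERE condition on the right-hand table after LEFT JOIN drops unmatched parents

Fix: Put 'c.sales > 47605' in the JOIN's ON clause instead of WHERE

Corrected query:
SELECT p.name, c.sales FROM authors p LEFT JOIN novels c ON c.author_id = p.id AND c.sales > 47605

Result:
name    | sales
--------+------
Asimov  | NULL 
Atwood  | 55806
Tolkien | 55987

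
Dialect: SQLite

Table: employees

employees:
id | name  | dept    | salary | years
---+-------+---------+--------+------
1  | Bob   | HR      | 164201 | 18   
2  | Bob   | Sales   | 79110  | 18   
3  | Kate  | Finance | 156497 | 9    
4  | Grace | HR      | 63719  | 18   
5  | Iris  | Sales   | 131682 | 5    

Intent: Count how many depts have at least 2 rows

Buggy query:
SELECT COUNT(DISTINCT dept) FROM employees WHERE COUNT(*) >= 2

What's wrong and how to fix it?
Bug: WHERE filters individual rows, not groups, so a group-level COUNT is invalid there

Fix: Group first with HAVING COUNT(*) >= 2, then COUNT the resulting groups

Corrected query:
SELECT COUNT(*) FROM (SELECT dept FROM employees GROUP BY dept HAVING COUNT(*) >= 2)

Result:
COUNT(*)
--------
2       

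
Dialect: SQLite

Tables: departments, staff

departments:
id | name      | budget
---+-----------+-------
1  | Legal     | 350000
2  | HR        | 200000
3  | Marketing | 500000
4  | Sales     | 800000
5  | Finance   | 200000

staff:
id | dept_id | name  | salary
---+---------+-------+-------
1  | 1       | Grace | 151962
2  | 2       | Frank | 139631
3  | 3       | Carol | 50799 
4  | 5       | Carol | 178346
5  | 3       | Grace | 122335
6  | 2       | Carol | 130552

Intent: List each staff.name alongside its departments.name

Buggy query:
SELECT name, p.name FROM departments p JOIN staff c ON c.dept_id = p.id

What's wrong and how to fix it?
Bug: Both tables have a 'name' column; the unqualified reference is ambiguous

Fix: Qualify the column with its table alias (c.name)

Corrected query:
SELECT c.name, p.name FROM departments p JOIN staff c ON c.dept_id = p.id

Result:
name  | name     
------+----------
Grace | Legal    
Frank | HR       
Carol | Marketing
Carol | Finance  
Grace | Marketing
Carol | HR       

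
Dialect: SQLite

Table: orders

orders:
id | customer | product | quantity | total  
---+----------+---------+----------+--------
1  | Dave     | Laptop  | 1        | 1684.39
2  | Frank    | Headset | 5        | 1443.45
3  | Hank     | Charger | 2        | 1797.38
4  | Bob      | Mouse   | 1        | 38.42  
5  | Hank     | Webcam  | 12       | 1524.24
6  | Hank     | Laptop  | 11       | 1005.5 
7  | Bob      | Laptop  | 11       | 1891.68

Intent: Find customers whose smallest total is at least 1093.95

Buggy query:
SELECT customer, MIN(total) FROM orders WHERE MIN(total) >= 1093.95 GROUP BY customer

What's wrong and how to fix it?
Bug: MIN() in WHERE is a misuse of aggregate

Fix: Use HAVING for the per-group MIN condition

Corrected query:
SELECT customer, MIN(total) FROM orders GROUP BY customer HAVING MIN(total) >= 1093.95

Result:
customer | MIN(total)
---------+-----------
Dave     | 1684.39   
Frank    | 1443.45   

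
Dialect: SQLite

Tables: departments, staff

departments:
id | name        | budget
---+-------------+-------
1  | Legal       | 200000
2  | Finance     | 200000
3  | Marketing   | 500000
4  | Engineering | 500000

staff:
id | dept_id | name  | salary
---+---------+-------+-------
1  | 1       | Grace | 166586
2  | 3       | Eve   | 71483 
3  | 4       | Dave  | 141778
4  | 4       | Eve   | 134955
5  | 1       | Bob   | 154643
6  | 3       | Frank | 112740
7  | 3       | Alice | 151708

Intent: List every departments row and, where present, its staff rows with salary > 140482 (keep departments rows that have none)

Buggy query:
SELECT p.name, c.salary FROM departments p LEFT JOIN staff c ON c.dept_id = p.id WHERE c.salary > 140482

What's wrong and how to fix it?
Bug: A WHERE condition on the right-hand table after LEFT JOIN drops unmatched parents

Fix: Move the right-table condition into the ON clause so unmatched parents are kept

Corrected query:
SELECT p.name, c.salary FROM departments p LEFT JOIN staff c ON c.dept_id = p.id AND c.salary > 140482

Result:
name        | salary
------------+-------
Legal       | 154643
Legal       | 166586
Finance     | NULL  
Marketing   | 151708
Engineering | 141778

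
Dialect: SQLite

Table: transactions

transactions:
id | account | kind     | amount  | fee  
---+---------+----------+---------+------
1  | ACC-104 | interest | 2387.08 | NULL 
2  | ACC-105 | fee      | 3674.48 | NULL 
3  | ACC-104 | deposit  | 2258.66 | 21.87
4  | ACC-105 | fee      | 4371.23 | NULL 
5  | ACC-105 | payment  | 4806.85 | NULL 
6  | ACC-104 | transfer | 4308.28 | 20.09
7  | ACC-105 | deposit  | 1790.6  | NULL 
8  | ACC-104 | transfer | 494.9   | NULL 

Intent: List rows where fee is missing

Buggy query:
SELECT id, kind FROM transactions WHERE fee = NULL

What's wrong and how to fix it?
Bug: '= NULL' is always unknown in SQL three-valued logic, so no rows match

Fix: Replace '= NULL' with 'IS NULL'

Corrected query:
SELECT id, kind FROM transactions WHERE fee IS NULL

Result:
id | kind    
---+---------
1  | interest
2  | fee     
4  | fee     
5  | payment 
7  | deposit 
8  | transfer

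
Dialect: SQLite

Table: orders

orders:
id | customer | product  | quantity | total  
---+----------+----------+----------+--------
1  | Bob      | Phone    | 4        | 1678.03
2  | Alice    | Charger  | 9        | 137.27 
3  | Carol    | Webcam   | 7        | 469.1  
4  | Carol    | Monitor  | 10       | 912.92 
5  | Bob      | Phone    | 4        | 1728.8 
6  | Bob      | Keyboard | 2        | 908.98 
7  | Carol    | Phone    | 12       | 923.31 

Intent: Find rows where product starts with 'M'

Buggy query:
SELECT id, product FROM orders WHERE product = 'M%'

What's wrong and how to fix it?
Bug: Wildcards only work with LIKE; '=' treats '%' as a literal character

Fix: Replace '=' with LIKE so 'M%' is treated as a pattern

Corrected query:
SELECT id, product FROM orders WHERE product LIKE 'M%'

Result:
id | product
---+--------
4  | Monitor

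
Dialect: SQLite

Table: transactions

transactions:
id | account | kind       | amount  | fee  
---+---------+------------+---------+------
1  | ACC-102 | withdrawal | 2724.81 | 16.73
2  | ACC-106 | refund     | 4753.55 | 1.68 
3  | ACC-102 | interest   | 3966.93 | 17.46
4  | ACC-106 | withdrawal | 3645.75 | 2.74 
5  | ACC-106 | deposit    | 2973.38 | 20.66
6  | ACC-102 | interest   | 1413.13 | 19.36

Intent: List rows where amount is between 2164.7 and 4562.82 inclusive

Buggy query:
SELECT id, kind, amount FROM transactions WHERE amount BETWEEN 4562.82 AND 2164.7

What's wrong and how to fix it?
Bug: The bounds are reversed; BETWEEN a AND b requires a <= b to match anything

Fix: Swap the bounds so the smaller value comes first

Corrected query:
SELECT id, kind, amount FROM transactions WHERE amount BETWEEN 2164.7 AND 4562.82

Result:
id | kind       | amount 
---+------------+--------
1  | withdrawal | 2724.81
3  | interest   | 3966.93
4  | withdrawal | 3645.75
5  | deposit    | 2973.38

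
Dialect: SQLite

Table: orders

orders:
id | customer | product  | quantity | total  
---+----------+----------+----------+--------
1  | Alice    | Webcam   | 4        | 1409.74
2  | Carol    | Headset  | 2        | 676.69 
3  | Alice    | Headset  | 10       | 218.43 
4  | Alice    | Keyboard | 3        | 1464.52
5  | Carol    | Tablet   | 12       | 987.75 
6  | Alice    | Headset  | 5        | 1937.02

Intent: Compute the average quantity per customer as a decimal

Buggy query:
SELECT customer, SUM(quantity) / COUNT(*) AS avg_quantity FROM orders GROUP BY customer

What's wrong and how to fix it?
Bug: SUM(quantity) and COUNT(*) are both integers; the division truncates the fractional part

Fix: Cast one side to REAL so the division keeps the fractional part

Corrected query:
SELECT customer, SUM(quantity) * 1.0 / COUNT(*) AS avg_quantity FROM orders GROUP BY customer

Result:
customer | avg_quantity
---------+-------------
Alice    | 5.5         
Carol    | 7           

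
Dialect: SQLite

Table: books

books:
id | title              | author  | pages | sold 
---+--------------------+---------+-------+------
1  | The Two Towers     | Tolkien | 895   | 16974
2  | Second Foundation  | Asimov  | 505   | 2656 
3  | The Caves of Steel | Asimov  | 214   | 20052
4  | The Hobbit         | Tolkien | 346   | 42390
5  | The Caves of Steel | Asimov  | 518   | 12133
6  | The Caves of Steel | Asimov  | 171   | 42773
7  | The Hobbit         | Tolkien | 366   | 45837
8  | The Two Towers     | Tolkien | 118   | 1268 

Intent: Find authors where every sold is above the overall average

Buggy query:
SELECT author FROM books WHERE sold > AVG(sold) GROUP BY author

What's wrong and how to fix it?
Bug: WHERE evaluates per row before aggregation, so AVG() is unavailable

Fix: Compute the overall average in a scalar subquery and compare each group's MIN against it in HAVING

Corrected query:
SELECT author FROM books GROUP BY author HAVING MIN(sold) > (SELECT AVG(sold) FROM books)

Result:
(no rows)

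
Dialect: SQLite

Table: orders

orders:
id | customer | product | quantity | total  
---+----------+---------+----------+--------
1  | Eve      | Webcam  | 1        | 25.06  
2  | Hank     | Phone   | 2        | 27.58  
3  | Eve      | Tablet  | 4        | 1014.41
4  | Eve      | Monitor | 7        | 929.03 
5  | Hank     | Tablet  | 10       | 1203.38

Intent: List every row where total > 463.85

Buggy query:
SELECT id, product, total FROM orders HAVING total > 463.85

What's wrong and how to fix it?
Bug: HAVING filters the output of aggregation, but this query has no GROUP BY and no aggregate functions, so SQLite rejects it (HAVING clause on a non-aggregate query); the condition here is per row

Fix: Use WHERE for row-level filtering

Corrected query:
SELECT id, product, total FROM orders WHERE total > 463.85

Result:
id | product | total  
---+---------+--------
3  | Tablet  | 1014.41
4  | Monitor | 929.03 
5  | Tablet  | 1203.38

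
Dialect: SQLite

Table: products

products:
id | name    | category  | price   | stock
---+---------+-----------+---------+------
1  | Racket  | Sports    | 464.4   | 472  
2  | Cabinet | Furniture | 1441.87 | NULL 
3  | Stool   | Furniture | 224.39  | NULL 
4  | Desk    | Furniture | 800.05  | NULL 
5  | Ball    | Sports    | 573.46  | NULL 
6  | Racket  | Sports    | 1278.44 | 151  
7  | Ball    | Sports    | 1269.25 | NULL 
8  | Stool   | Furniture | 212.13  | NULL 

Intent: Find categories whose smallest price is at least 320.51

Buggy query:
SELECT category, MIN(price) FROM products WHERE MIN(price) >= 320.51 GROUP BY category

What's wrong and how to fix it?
Bug: Aggregates like MIN are computed per group after WHERE runs

Fix: Replace WHERE with HAVING after the GROUP BY

Corrected query:
SELECT category, MIN(price) FROM products GROUP BY category HAVING MIN(price) >= 320.51

Result:
category | MIN(price)
---------+-----------
Sports   | 464.4     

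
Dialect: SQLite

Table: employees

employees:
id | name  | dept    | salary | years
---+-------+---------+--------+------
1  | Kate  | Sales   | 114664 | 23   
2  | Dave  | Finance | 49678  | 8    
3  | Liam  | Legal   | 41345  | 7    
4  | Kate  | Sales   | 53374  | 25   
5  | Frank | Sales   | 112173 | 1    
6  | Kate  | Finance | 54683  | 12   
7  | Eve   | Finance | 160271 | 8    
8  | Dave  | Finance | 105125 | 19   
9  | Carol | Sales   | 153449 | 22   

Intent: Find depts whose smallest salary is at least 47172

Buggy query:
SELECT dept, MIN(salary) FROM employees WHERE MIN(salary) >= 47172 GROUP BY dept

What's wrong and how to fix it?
Bug: Aggregates like MIN are computed per group after WHERE runs

Fix: Replace WHERE with HAVING after the GROUP BY

Corrected query:
SELECT dept, MIN(salary) FROM employees GROUP BY dept HAVING MIN(salary) >= 47172

Result:
dept    | MIN(salary)
--------+------------
Finance | 49678      
Sales   | 53374      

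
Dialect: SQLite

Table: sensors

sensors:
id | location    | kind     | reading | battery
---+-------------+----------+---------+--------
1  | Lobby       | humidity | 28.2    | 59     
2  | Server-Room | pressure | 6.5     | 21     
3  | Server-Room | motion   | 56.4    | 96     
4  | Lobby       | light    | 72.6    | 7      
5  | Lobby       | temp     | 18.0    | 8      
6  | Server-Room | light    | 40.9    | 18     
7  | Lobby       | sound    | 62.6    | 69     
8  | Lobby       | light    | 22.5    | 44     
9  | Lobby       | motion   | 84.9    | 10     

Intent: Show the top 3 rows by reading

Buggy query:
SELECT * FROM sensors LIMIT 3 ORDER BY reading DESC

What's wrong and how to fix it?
Bug: LIMIT must come after ORDER BY

Fix: Sort with ORDER BY, then apply LIMIT

Corrected query:
SELECT * FROM sensors ORDER BY reading DESC LIMIT 3

Result:
id | location | kind   | reading | battery
---+----------+--------+---------+--------
9  | Lobby    | motion | 84.9    | 10     
4  | Lobby    | light  | 72.6    | 7      
7  | Lobby    | sound  | 62.6    | 69     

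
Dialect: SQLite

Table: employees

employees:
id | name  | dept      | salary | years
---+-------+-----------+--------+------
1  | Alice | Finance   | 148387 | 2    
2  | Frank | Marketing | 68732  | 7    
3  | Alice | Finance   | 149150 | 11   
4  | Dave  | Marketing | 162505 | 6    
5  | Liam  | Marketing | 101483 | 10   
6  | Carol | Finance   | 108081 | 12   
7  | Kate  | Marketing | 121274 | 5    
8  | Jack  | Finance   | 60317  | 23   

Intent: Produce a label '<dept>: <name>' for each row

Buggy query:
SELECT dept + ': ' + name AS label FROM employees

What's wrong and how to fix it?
Bug: '+' is numeric addition; on text columns SQLite converts them to 0 instead of concatenating

Fix: Replace + with || to concatenate text

Corrected query:
SELECT dept || ': ' || name AS label FROM employees

Result:
label           
----------------
Finance: Alice  
Marketing: Frank
Finance: Alice  
Marketing: Dave 
Marketing: Liam 
Finance: Carol  
Marketing: Kate 
Finance: Jack   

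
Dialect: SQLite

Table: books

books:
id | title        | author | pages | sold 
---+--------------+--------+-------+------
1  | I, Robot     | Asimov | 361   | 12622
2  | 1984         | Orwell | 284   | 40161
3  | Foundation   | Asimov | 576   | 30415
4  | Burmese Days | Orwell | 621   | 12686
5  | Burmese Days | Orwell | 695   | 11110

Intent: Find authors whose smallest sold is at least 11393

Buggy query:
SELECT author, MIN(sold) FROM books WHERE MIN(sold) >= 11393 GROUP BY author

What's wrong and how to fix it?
Bug: MIN() in WHERE is a misuse of aggregate

Fix: Replace WHERE with HAVING after the GROUP BY

Corrected query:
SELECT author, MIN(sold) FROM books GROUP BY author HAVING MIN(sold) >= 11393

Result:
author | MIN(sold)
-------+----------
Asimov | 12622    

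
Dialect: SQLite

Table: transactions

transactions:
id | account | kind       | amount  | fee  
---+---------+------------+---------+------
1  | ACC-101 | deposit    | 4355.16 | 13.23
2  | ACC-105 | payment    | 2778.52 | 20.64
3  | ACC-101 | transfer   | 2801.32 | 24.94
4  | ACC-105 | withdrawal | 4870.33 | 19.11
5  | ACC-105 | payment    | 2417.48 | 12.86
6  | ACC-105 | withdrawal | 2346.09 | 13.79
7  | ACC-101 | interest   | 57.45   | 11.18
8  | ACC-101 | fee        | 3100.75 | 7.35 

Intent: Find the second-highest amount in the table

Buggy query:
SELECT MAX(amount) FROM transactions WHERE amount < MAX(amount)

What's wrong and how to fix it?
Bug: The inner MAX is an aggregate inside WHERE, which is not allowed

Fix: Compute the overall MAX in a subquery, then take MAX of rows below it

Corrected query:
SELECT MAX(amount) FROM transactions WHERE amount < (SELECT MAX(amount) FROM transactions)

Result:
MAX(amount)
-----------
4355.16    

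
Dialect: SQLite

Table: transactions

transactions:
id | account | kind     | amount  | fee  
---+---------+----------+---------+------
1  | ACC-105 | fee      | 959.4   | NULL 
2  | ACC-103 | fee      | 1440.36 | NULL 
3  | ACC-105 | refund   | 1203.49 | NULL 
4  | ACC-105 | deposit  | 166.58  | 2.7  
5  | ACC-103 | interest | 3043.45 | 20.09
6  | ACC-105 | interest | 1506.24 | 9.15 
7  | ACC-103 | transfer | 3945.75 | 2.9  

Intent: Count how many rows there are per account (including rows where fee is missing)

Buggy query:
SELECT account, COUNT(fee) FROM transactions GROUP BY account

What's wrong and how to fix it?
Bug: COUNT(column) counts non-NULL values only; rows with NULL fee aren't counted

Fix: Replace COUNT(fee) with COUNT(*)

Corrected query:
SELECT account, COUNT(*) FROM transactions GROUP BY account

Result:
account | COUNT(*)
--------+---------
ACC-103 | 3       
ACC-105 | 4       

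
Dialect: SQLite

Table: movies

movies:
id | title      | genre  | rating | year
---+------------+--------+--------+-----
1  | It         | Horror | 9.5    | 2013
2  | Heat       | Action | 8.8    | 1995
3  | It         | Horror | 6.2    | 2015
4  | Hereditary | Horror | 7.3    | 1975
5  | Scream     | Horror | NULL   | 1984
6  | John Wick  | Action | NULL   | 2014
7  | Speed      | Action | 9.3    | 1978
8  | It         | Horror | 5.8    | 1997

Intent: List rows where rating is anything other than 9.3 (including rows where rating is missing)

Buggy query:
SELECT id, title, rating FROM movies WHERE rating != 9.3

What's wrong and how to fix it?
Bug: Inequality against NULL is unknown, not true; rows with NULL are dropped

Fix: Handle NULL separately with IS NULL alongside the inequality

Corrected query:
SELECT id, title, rating FROM movies WHERE rating != 9.3 OR rating IS NULL

Result:
id | title      | rating
---+------------+-------
1  | It         | 9.5   
2  | Heat       | 8.8   
3  | It         | 6.2   
4  | Hereditary | 7.3   
5  | Scream     | NULL  
6  | John Wick  | NULL  
8  | It         | 5.8   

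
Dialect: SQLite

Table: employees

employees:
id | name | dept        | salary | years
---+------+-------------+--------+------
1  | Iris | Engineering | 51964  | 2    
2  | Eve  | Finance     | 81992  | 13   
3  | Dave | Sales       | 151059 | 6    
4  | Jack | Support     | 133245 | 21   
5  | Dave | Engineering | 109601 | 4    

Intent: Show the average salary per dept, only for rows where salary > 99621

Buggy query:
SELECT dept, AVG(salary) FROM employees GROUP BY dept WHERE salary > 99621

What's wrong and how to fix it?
Bug: Row-level WHERE must come before GROUP BY in the clause order

Fix: Move the WHERE clause before GROUP BY

Corrected query:
SELECT dept, AVG(salary) FROM employees WHERE salary > 99621 GROUP BY dept

Result:
dept        | AVG(salary)
------------+------------
Engineering | 109601     
Sales       | 151059     
Support     | 133245     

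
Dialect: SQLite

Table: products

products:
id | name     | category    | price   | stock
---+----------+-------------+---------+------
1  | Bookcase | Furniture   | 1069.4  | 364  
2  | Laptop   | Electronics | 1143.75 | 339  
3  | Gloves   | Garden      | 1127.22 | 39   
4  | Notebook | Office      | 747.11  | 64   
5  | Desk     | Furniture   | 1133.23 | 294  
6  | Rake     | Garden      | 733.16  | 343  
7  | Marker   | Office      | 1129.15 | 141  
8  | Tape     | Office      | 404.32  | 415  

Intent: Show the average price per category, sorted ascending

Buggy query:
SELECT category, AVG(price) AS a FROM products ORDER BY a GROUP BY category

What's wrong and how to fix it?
Bug: GROUP BY must precede ORDER BY

Fix: Reorder: SELECT … FROM … GROUP BY … ORDER BY …

Corrected query:
SELECT category, AVG(price) AS a FROM products GROUP BY category ORDER BY a

Result:
category    | a         
------------+-----------
Office      | 760.193333
Garden      | 930.19    
Furniture   | 1101.315  
Electronics | 1143.75   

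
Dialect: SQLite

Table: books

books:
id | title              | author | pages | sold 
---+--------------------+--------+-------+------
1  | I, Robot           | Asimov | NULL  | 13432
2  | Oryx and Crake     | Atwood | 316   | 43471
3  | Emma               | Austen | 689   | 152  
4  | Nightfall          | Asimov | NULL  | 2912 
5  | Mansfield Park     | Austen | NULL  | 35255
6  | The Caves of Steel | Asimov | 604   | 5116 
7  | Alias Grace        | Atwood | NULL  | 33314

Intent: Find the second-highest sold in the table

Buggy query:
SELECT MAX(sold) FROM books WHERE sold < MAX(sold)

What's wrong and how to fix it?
Bug: The inner MAX is an aggregate inside WHERE, which is not allowed

Fix: Compute the overall MAX in a subquery, then take MAX of rows below it

Corrected query:
SELECT MAX(sold) FROM books WHERE sold < (SELECT MAX(sold) FROM books)

Result:
MAX(sold)
---------
35255    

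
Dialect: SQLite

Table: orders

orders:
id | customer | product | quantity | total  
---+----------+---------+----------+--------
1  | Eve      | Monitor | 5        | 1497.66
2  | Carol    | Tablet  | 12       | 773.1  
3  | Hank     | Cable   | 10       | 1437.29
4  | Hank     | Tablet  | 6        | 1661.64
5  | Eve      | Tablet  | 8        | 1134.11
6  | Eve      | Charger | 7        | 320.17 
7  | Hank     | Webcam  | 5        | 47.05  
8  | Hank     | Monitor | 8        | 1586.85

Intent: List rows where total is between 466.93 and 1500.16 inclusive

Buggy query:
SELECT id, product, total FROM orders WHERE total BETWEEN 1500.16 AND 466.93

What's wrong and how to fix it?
Bug: The bounds are reversed; BETWEEN a AND b requires a <= b to match anything

Fix: Swap the bounds so the smaller value comes first

Corrected query:
SELECT id, product, total FROM orders WHERE total BETWEEN 466.93 AND 1500.16

Result:
id | product | total  
---+---------+--------
1  | Monitor | 1497.66
2  | Tablet  | 773.1  
3  | Cable   | 1437.29
5  | Tablet  | 1134.11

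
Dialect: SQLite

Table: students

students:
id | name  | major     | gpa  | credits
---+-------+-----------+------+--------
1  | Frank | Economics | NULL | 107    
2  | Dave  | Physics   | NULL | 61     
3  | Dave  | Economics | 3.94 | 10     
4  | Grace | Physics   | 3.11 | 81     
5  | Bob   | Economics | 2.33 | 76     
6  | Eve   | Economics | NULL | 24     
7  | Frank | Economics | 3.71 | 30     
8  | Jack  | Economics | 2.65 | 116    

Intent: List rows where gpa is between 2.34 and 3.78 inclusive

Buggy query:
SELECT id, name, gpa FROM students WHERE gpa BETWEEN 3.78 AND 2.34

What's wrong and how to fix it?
Bug: BETWEEN expects the lower bound first; with 3.78 AND 2.34 the range is empty

Fix: Write BETWEEN 2.34 AND 3.78

Corrected query:
SELECT id, name, gpa FROM students WHERE gpa BETWEEN 2.34 AND 3.78

Result:
id | name  | gpa 
---+-------+-----
4  | Grace | 3.11
7  | Frank | 3.71
8  | Jack  | 2.65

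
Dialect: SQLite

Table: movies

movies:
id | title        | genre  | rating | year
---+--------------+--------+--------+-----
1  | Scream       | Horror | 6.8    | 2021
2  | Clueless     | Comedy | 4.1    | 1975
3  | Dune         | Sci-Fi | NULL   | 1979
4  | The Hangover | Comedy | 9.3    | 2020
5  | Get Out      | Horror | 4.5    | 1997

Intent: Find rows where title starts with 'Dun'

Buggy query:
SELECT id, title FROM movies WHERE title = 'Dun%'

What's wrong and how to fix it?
Bug: '=' compares the literal string including the % character; pattern matching needs LIKE

Fix: Use LIKE for wildcard pattern matching

Corrected query:
SELECT id, title FROM movies WHERE title LIKE 'Dun%'

Result:
id | title
---+------
3  | Dune 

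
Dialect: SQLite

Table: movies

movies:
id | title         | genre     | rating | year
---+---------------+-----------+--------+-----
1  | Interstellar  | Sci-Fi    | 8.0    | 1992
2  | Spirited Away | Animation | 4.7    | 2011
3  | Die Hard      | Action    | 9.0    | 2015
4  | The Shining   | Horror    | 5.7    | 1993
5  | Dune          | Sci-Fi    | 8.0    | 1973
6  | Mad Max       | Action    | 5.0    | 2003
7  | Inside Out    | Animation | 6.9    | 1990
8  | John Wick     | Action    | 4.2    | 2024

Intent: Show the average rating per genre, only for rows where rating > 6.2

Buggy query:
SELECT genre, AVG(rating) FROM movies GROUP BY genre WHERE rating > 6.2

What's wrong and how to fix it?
Bug: WHERE cannot follow GROUP BY

Fix: Move the WHERE clause before GROUP BY

Corrected query:
SELECT genre, AVG(rating) FROM movies WHERE rating > 6.2 GROUP BY genre

Result:
genre     | AVG(rating)
----------+------------
Action    | 9          
Animation | 6.9        
Sci-Fi    | 8          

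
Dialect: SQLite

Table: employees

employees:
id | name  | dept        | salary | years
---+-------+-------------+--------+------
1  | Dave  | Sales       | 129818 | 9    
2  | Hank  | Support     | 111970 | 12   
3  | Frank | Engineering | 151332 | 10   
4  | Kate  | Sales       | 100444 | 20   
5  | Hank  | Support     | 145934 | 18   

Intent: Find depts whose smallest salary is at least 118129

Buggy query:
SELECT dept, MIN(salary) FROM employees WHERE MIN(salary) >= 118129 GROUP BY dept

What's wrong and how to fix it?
Bug: MIN() in WHERE is a misuse of aggregate

Fix: Use HAVING for the per-group MIN condition

Corrected query:
SELECT dept, MIN(salary) FROM employees GROUP BY dept HAVING MIN(salary) >= 118129

Result:
dept        | MIN(salary)
------------+------------
Engineering | 151332     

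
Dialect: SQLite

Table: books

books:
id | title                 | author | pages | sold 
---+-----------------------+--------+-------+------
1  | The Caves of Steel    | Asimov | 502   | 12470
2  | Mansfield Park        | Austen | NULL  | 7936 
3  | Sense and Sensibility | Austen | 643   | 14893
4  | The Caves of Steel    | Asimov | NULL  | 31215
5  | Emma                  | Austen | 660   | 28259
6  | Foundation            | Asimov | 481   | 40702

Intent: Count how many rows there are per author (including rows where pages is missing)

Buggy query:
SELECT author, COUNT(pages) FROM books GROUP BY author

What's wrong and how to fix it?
Bug: COUNT(pages) skips NULLs, so groups with missing pages are undercounted

Fix: Use COUNT(*) to count all rows regardless of NULL

Corrected query:
SELECT author, COUNT(*) FROM books GROUP BY author

Result:
author | COUNT(*)
-------+---------
Asimov | 3       
Austen | 3       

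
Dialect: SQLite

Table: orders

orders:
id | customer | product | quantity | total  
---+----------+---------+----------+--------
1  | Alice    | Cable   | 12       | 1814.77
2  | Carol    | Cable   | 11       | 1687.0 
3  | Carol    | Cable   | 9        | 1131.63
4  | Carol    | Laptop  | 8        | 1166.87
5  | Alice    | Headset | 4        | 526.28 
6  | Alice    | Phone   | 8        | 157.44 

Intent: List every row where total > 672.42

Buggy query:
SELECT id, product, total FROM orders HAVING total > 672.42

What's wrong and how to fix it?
Bug: This is a non-aggregate query (no GROUP BY, no aggregates), so in SQLite the HAVING clause is invalid here; a row-level condition belongs in WHERE

Fix: Replace HAVING with WHERE since the condition applies to individual rows

Corrected query:
SELECT id, product, total FROM orders WHERE total > 672.42

Result:
id | product | total  
---+---------+--------
1  | Cable   | 1814.77
2  | Cable   | 1687   
3  | Cable   | 1131.63
4  | Laptop  | 1166.87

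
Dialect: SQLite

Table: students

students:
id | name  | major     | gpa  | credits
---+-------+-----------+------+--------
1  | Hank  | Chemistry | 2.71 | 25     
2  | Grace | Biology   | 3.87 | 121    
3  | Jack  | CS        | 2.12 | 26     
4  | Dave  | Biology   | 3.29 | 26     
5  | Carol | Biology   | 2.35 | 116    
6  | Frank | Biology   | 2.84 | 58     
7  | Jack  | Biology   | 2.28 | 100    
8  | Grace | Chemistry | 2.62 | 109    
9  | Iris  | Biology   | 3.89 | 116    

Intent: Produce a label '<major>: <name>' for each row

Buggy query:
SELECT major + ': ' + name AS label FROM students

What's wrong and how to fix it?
Bug: '+' is numeric addition; on text columns SQLite converts them to 0 instead of concatenating

Fix: Replace + with || to concatenate text

Corrected query:
SELECT major || ': ' || name AS label FROM students

Result:
label           
----------------
Chemistry: Hank 
Biology: Grace  
CS: Jack        
Biology: Dave   
Biology: Carol  
Biology: Frank  
Biology: Jack   
Chemistry: Grace
Biology: Iris   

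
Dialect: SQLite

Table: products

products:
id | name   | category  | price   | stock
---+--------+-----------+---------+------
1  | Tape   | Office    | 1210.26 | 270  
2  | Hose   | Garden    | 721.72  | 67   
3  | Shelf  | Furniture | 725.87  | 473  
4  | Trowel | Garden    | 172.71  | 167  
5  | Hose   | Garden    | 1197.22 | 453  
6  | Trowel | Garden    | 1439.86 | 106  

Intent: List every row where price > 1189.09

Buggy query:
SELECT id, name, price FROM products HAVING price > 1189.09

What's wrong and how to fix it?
Bug: This is a non-aggregate query (no GROUP BY, no aggregates), so in SQLite the HAVING clause is invalid here; a row-level condition belongs in WHERE

Fix: Replace HAVING with WHERE since the condition applies to individual rows

Corrected query:
SELECT id, name, price FROM products WHERE price > 1189.09

Result:
id | name   | price  
---+--------+--------
1  | Tape   | 1210.26
5  | Hose   | 1197.22
6  | Trowel | 1439.86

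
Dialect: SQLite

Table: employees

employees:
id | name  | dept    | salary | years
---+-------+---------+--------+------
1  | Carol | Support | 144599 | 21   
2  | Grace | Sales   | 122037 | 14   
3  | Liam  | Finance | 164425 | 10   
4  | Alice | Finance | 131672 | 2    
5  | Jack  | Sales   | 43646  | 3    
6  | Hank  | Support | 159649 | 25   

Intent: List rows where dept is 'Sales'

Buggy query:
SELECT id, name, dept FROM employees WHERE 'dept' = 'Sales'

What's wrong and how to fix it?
Bug: 'dept' in single quotes is a string literal, not the column; the comparison is literal-vs-literal and never true

Fix: Reference the column as dept without single quotes

Corrected query:
SELECT id, name, dept FROM employees WHERE dept = 'Sales'

Result:
id | name  | dept 
---+-------+------
2  | Grace | Sales
5  | Jack  | Sales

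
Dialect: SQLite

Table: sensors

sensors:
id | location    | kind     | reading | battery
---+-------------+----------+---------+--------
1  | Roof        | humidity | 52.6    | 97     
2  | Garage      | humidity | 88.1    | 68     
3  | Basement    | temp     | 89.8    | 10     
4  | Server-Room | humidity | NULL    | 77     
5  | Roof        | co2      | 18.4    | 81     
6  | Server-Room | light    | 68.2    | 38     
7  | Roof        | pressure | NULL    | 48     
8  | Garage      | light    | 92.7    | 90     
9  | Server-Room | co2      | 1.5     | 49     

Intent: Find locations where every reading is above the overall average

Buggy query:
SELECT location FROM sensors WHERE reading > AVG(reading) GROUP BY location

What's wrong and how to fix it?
Bug: AVG() is an aggregate; it can't sit directly in WHERE

Fix: Use a subquery for AVG and a HAVING MIN(...) filter so the condition holds for every row in the group

Corrected query:
SELECT location FROM sensors GROUP BY location HAVING MIN(reading) > (SELECT AVG(reading) FROM sensors)

Result:
location
--------
Basement
Garage  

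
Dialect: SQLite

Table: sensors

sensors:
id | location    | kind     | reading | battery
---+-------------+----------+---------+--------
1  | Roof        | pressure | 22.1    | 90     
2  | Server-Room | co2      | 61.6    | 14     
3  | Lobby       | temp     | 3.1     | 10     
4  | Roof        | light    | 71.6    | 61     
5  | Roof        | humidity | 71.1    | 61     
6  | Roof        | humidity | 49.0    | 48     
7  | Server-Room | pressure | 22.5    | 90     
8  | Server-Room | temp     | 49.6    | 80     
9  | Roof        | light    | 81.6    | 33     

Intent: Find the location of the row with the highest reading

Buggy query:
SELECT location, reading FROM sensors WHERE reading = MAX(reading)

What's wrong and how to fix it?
Bug: WHERE is evaluated per row; an aggregate over the whole table isn't defined there

Fix: Use a subquery: WHERE reading = (SELECT MAX(reading) FROM sensors)

Corrected query:
SELECT location, reading FROM sensors WHERE reading = (SELECT MAX(reading) FROM sensors)

Result:
location | reading
---------+--------
Roof     | 81.6   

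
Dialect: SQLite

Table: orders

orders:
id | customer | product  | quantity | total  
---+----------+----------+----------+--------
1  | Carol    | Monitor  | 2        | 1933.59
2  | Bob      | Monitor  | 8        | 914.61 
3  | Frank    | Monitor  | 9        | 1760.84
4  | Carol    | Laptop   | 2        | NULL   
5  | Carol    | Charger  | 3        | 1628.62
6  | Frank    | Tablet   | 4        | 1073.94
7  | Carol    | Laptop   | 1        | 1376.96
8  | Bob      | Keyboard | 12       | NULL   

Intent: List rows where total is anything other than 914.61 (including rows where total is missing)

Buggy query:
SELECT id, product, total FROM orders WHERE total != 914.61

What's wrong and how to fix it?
Bug: 'total != 914.61' is unknown when total is NULL, so NULL rows are silently excluded

Fix: Add an explicit OR total IS NULL to include the missing-value rows

Corrected query:
SELECT id, product, total FROM orders WHERE total != 914.61 OR total IS NULL

Result:
id | product  | total  
---+----------+--------
1  | Monitor  | 1933.59
3  | Monitor  | 1760.84
4  | Laptop   | NULL   
5  | Charger  | 1628.62
6  | Tablet   | 1073.94
7  | Laptop   | 1376.96
8  | Keyboard | NULL   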